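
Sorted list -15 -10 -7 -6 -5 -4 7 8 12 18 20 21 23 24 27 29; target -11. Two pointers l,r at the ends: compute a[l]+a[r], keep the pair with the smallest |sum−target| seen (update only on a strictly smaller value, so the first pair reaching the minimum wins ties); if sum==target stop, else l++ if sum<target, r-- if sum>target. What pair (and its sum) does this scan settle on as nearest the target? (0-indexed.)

[0,15] -15+29=14 d=25 * → r--
[0,14] -15+27=12 d=23 * → r--
[0,13] -15+24=9 d=20 * → r--
[0,12] -15+23=8 d=19 * → r--
[0,11] -15+21=6 d=17 * → r--
[0,10] -15+20=5 d=16 * → r--
[0,9] -15+18=3 d=14 * → r--
[0,8] -15+12=-3 d=8 * → r--
[0,7] -15+8=-7 d=4 * → r--
[0,6] -15+7=-8 d=3 * → r--
[0,5] -15+-4=-19 d=8 → l++
[1,5] -10+-4=-14 d=3 → l++
[2,5] -7+-4=-11 d=0 * → stop

pair (-7, -4) with sum -11 (|Δ|=0)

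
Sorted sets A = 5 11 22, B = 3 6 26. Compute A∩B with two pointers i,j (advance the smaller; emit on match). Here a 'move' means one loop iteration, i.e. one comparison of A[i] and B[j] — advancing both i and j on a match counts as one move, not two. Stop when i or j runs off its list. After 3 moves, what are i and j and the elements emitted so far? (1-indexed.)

i=2, j=3, emitted=[]

i=1 j=1: 5>3, j++
i=1 j=2: 5<6, i++
i=2 j=2: 11>6, j++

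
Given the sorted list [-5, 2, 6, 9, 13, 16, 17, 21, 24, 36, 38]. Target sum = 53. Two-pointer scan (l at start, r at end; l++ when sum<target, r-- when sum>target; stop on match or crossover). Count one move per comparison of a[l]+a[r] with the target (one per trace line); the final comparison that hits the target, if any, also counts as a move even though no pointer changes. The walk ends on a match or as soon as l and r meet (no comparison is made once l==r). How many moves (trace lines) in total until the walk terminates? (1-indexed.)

[1,11] -5+38=33 <53 → l++
[2,11] 2+38=40 <53 → l++
[3,11] 6+38=44 <53 → l++
[4,11] 9+38=47 <53 → l++
[5,11] 13+38=51 <53 → l++
[6,11] 16+38=54 >53 → r--
[6,10] 16+36=52 <53 → l++
[7,10] 17+36=53 → found

8 moves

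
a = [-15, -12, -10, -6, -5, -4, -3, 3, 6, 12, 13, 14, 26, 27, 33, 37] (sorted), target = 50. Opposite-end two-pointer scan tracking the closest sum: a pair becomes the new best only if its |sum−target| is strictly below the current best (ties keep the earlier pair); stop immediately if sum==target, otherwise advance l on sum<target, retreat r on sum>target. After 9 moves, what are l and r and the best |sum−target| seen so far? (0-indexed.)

l=9, r=15, best |Δ|=7

l=0 r=15: -15+37=22 d=28 *, l++
l=1 r=15: -12+37=25 d=25 *, l++
l=2 r=15: -10+37=27 d=23 *, l++
l=3 r=15: -6+37=31 d=19 *, l++
l=4 r=15: -5+37=32 d=18 *, l++
l=5 r=15: -4+37=33 d=17 *, l++
l=6 r=15: -3+37=34 d=16 *, l++
l=7 r=15: 3+37=40 d=10 *, l++
l=8 r=15: 6+37=43 d=7 *, l++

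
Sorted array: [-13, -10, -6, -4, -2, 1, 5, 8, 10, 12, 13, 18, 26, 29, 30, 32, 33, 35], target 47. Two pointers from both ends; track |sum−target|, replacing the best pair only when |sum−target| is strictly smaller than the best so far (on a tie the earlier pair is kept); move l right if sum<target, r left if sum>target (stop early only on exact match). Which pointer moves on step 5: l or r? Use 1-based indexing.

l

[1,18] -13+35=22 d=25 * → l++
[2,18] -10+35=25 d=22 * → l++
[3,18] -6+35=29 d=18 * → l++
[4,18] -4+35=31 d=16 * → l++
[5,18] -2+35=33 d=14 * → l++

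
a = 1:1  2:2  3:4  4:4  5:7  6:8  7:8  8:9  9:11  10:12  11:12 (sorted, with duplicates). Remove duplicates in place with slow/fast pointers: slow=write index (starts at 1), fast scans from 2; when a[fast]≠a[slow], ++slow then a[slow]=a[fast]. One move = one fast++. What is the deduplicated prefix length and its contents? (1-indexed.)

length 8; prefix = [1, 2, 4, 7, 8, 9, 11, 12]

(s=1,f=2) a[fast]=2≠a[slow]=1 write a[2]=2 → slow++,fast++
(s=2,f=3) a[fast]=4≠a[slow]=2 write a[3]=4 → slow++,fast++
(s=3,f=4) a[fast]=4=a[slow] dup → fast++
(s=3,f=5) a[fast]=7≠a[slow]=4 write a[4]=7 → slow++,fast++
(s=4,f=6) a[fast]=8≠a[slow]=7 write a[5]=8 → slow++,fast++
(s=5,f=7) a[fast]=8=a[slow] dup → fast++
(s=5,f=8) a[fast]=9≠a[slow]=8 write a[6]=9 → slow++,fast++
(s=6,f=9) a[fast]=11≠a[slow]=9 write a[7]=11 → slow++,fast++
(s=7,f=10) a[fast]=12≠a[slow]=11 write a[8]=12 → slow++,fast++
(s=8,f=11) a[fast]=12=a[slow] dup → fast++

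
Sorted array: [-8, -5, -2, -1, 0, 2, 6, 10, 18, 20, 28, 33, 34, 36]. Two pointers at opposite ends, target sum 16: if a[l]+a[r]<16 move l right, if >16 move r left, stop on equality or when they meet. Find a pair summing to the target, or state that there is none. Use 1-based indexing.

(-2, 18)

l=1 r=14: -8+36=28 >16, r--
l=1 r=13: -8+34=26 >16, r--
l=1 r=12: -8+33=25 >16, r--
l=1 r=11: -8+28=20 >16, r--
l=1 r=10: -8+20=12 <16, l++
l=2 r=10: -5+20=15 <16, l++
l=3 r=10: -2+20=18 >16, r--
l=3 r=9: -2+18=16, found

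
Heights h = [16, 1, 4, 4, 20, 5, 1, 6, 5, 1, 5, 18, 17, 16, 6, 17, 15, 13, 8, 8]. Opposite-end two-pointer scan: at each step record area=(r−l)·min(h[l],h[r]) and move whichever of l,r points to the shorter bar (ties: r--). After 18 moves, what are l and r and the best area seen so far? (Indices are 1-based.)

[1,20] min(16,8)*19=152 best=152 * → r--
[1,19] min(16,8)*18=144 best=152 → r--
[1,18] min(16,13)*17=221 best=221 * → r--
[1,17] min(16,15)*16=240 best=240 * → r--
[1,16] min(16,17)*15=240 best=240 → l++
[2,16] min(1,17)*14=14 best=240 → l++
[3,16] min(4,17)*13=52 best=240 → l++
[4,16] min(4,17)*12=48 best=240 → l++
[5,16] min(20,17)*11=187 best=240 → r--
[5,15] min(20,6)*10=60 best=240 → r--
[5,14] min(20,16)*9=144 best=240 → r--
[5,13] min(20,17)*8=136 best=240 → r--
[5,12] min(20,18)*7=126 best=240 → r--
[5,11] min(20,5)*6=30 best=240 → r--
[5,10] min(20,1)*5=5 best=240 → r--
[5,9] min(20,5)*4=20 best=240 → r--
[5,8] min(20,6)*3=18 best=240 → r--
[5,7] min(20,1)*2=2 best=240 → r--

l=5, r=6, best area=240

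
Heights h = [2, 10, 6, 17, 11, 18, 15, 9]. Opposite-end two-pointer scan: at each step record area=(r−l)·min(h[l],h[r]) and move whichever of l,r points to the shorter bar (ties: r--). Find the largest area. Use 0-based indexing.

l=0 r=7: min(2,9)*7=14 best=14 *, l++
l=1 r=7: min(10,9)*6=54 best=54 *, r--
l=1 r=6: min(10,15)*5=50 best=54, l++
l=2 r=6: min(6,15)*4=24 best=54, l++
l=3 r=6: min(17,15)*3=45 best=54, r--
l=3 r=5: min(17,18)*2=34 best=54, l++
l=4 r=5: min(11,18)*1=11 best=54, l++

max area = 54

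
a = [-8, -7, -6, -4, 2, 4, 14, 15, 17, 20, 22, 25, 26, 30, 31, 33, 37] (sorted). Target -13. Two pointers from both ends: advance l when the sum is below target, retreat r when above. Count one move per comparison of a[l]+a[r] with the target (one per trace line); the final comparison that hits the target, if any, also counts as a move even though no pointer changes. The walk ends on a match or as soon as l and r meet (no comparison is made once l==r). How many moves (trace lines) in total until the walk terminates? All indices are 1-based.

[1,17] -8+37=29 >-13 → r--
[1,16] -8+33=25 >-13 → r--
[1,15] -8+31=23 >-13 → r--
[1,14] -8+30=22 >-13 → r--
[1,13] -8+26=18 >-13 → r--
[1,12] -8+25=17 >-13 → r--
[1,11] -8+22=14 >-13 → r--
[1,10] -8+20=12 >-13 → r--
[1,9] -8+17=9 >-13 → r--
[1,8] -8+15=7 >-13 → r--
[1,7] -8+14=6 >-13 → r--
[1,6] -8+4=-4 >-13 → r--
[1,5] -8+2=-6 >-13 → r--
[1,4] -8+-4=-12 >-13 → r--
[1,3] -8+-6=-14 <-13 → l++
[2,3] -7+-6=-13 → found

16 moves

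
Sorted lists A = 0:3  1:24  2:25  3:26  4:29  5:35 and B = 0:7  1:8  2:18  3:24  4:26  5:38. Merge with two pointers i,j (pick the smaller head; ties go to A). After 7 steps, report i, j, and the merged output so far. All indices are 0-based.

[i=0,j=0] A[i]=3<=B[j]=7 take 3 → i++
[i=1,j=0] A[i]=24>B[j]=7 take 7 → j++
[i=1,j=1] A[i]=24>B[j]=8 take 8 → j++
[i=1,j=2] A[i]=24>B[j]=18 take 18 → j++
[i=1,j=3] A[i]=24<=B[j]=24 take 24 → i++
[i=2,j=3] A[i]=25>B[j]=24 take 24 → j++
[i=2,j=4] A[i]=25<=B[j]=26 take 25 → i++

i=3, j=4, merged so far=[3, 7, 8, 18, 24, 24, 25]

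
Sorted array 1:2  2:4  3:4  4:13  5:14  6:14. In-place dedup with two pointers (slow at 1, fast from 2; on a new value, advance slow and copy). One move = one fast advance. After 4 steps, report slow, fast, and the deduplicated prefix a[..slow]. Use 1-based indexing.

slow=4, fast=6, prefix=[2, 4, 13, 14]

(s=1,f=2) a[fast]=4≠a[slow]=2 write a[2]=4 → slow++,fast++
(s=2,f=3) a[fast]=4=a[slow] dup → fast++
(s=2,f=4) a[fast]=13≠a[slow]=4 write a[3]=13 → slow++,fast++
(s=3,f=5) a[fast]=14≠a[slow]=13 write a[4]=14 → slow++,fast++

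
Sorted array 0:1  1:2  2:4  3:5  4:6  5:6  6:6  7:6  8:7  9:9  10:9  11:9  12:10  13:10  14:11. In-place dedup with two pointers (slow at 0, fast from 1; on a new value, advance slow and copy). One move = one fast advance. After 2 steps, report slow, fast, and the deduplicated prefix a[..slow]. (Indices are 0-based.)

slow=2, fast=3, prefix=[1, 2, 4]

slow=0 fast=1: a[fast]=2≠a[slow]=1 write a[1]=2, slow++,fast++
slow=1 fast=2: a[fast]=4≠a[slow]=2 write a[2]=4, slow++,fast++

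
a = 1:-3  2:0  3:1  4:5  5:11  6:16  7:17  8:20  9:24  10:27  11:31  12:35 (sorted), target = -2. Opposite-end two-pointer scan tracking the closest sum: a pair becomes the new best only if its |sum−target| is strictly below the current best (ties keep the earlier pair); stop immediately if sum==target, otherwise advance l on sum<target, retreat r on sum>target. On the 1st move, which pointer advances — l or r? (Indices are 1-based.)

l=1 r=12: -3+35=32 d=34 *, r--

r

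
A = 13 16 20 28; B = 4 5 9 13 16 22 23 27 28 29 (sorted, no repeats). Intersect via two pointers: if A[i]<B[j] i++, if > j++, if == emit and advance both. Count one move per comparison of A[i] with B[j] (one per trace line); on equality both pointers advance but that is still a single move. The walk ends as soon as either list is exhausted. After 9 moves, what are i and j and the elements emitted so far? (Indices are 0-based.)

i=0 j=0: 13>4, j++
i=0 j=1: 13>5, j++
i=0 j=2: 13>9, j++
i=0 j=3: 13==13 emit, i++,j++
i=1 j=4: 16==16 emit, i++,j++
i=2 j=5: 20<22, i++
i=3 j=5: 28>22, j++
i=3 j=6: 28>23, j++
i=3 j=7: 28>27, j++

i=3, j=8, emitted=[13, 16]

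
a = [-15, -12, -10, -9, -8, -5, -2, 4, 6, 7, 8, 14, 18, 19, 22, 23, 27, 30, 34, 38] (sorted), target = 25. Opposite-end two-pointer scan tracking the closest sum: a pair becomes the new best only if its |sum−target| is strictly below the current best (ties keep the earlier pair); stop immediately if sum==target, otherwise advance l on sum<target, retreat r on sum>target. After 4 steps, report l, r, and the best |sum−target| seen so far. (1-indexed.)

[1,20] -15+38=23 d=2 * → l++
[2,20] -12+38=26 d=1 * → r--
[2,19] -12+34=22 d=3 → l++
[3,19] -10+34=24 d=1 → l++

l=4, r=19, best |Δ|=1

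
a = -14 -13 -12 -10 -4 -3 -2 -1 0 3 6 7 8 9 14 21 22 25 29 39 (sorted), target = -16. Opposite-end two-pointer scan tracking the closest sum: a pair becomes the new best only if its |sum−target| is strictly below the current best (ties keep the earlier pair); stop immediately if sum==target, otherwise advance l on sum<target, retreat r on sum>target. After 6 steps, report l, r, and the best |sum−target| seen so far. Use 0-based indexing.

l=0, r=13, best |Δ|=16

[0,19] -14+39=25 d=41 * → r--
[0,18] -14+29=15 d=31 * → r--
[0,17] -14+25=11 d=27 * → r--
[0,16] -14+22=8 d=24 * → r--
[0,15] -14+21=7 d=23 * → r--
[0,14] -14+14=0 d=16 * → r--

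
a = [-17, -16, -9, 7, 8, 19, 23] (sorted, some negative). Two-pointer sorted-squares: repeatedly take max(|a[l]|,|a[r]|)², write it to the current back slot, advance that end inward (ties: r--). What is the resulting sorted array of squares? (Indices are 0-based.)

[0,6] |-17|<=|23| out[6]=529 → r--
[0,5] |-17|<=|19| out[5]=361 → r--
[0,4] |-17|>|8| out[4]=289 → l++
[1,4] |-16|>|8| out[3]=256 → l++
[2,4] |-9|>|8| out[2]=81 → l++
[3,4] |7|<=|8| out[1]=64 → r--
[3,3] |7|<=|7| out[0]=49 → r--

[49, 64, 81, 256, 289, 361, 529]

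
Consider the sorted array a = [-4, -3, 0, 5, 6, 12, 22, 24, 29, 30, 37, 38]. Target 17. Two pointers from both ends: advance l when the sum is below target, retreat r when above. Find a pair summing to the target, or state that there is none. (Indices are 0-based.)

(5, 12)

l=0 r=11: -4+38=34 >17, r--
l=0 r=10: -4+37=33 >17, r--
l=0 r=9: -4+30=26 >17, r--
l=0 r=8: -4+29=25 >17, r--
l=0 r=7: -4+24=20 >17, r--
l=0 r=6: -4+22=18 >17, r--
l=0 r=5: -4+12=8 <17, l++
l=1 r=5: -3+12=9 <17, l++
l=2 r=5: 0+12=12 <17, l++
l=3 r=5: 5+12=17, found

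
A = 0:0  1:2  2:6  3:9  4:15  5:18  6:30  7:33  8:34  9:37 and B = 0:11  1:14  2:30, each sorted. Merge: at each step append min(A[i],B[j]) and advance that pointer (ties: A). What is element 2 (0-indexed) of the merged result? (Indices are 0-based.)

merged[2] = 6

i=0 j=0: A[i]=0<=B[j]=11 take 0, i++
i=1 j=0: A[i]=2<=B[j]=11 take 2, i++
i=2 j=0: A[i]=6<=B[j]=11 take 6, i++
i=3 j=0: A[i]=9<=B[j]=11 take 9, i++
i=4 j=0: A[i]=15>B[j]=11 take 11, j++
i=4 j=1: A[i]=15>B[j]=14 take 14, j++
i=4 j=2: A[i]=15<=B[j]=30 take 15, i++
i=5 j=2: A[i]=18<=B[j]=30 take 18, i++
i=6 j=2: A[i]=30<=B[j]=30 take 30, i++
i=7 j=2: A[i]=33>B[j]=30 take 30, j++
i=7 j=3: B done, take A[i]=33, i++
i=8 j=3: B done, take A[i]=34, i++
i=9 j=3: B done, take A[i]=37, i++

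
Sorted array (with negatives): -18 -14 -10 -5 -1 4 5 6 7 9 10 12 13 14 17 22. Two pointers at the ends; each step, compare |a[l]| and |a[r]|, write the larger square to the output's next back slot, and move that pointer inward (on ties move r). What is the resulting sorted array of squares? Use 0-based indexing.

l=0 r=15: |-18|<=|22| out[15]=484, r--
l=0 r=14: |-18|>|17| out[14]=324, l++
l=1 r=14: |-14|<=|17| out[13]=289, r--
l=1 r=13: |-14|<=|14| out[12]=196, r--
l=1 r=12: |-14|>|13| out[11]=196, l++
l=2 r=12: |-10|<=|13| out[10]=169, r--
l=2 r=11: |-10|<=|12| out[9]=144, r--
l=2 r=10: |-10|<=|10| out[8]=100, r--
l=2 r=9: |-10|>|9| out[7]=100, l++
l=3 r=9: |-5|<=|9| out[6]=81, r--
l=3 r=8: |-5|<=|7| out[5]=49, r--
l=3 r=7: |-5|<=|6| out[4]=36, r--
l=3 r=6: |-5|<=|5| out[3]=25, r--
l=3 r=5: |-5|>|4| out[2]=25, l++
l=4 r=5: |-1|<=|4| out[1]=16, r--
l=4 r=4: |-1|<=|-1| out[0]=1, r--

[1, 16, 25, 25, 36, 49, 81, 100, 100, 144, 169, 196, 196, 289, 324, 484]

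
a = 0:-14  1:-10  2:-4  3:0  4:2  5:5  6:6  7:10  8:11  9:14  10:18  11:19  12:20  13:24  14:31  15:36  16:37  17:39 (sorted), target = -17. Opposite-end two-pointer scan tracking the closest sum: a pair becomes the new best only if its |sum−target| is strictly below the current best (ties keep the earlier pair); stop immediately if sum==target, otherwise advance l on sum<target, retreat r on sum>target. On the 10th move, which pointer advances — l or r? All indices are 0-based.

l=0 r=17: -14+39=25 d=42 *, r--
l=0 r=16: -14+37=23 d=40 *, r--
l=0 r=15: -14+36=22 d=39 *, r--
l=0 r=14: -14+31=17 d=34 *, r--
l=0 r=13: -14+24=10 d=27 *, r--
l=0 r=12: -14+20=6 d=23 *, r--
l=0 r=11: -14+19=5 d=22 *, r--
l=0 r=10: -14+18=4 d=21 *, r--
l=0 r=9: -14+14=0 d=17 *, r--
l=0 r=8: -14+11=-3 d=14 *, r--

r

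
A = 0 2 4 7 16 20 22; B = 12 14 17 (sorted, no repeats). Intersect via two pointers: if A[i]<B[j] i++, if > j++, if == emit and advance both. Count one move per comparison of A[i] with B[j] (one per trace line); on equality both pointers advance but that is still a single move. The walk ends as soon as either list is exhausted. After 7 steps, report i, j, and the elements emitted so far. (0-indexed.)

i=0 j=0: 0<12, i++
i=1 j=0: 2<12, i++
i=2 j=0: 4<12, i++
i=3 j=0: 7<12, i++
i=4 j=0: 16>12, j++
i=4 j=1: 16>14, j++
i=4 j=2: 16<17, i++

i=5, j=2, emitted=[]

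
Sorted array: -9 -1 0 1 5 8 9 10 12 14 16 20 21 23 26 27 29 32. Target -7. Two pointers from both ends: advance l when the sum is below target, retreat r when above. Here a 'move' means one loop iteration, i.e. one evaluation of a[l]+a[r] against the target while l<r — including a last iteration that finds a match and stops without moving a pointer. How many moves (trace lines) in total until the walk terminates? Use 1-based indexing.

17 moves

[1,18] -9+32=23 >-7 → r--
[1,17] -9+29=20 >-7 → r--
[1,16] -9+27=18 >-7 → r--
[1,15] -9+26=17 >-7 → r--
[1,14] -9+23=14 >-7 → r--
[1,13] -9+21=12 >-7 → r--
[1,12] -9+20=11 >-7 → r--
[1,11] -9+16=7 >-7 → r--
[1,10] -9+14=5 >-7 → r--
[1,9] -9+12=3 >-7 → r--
[1,8] -9+10=1 >-7 → r--
[1,7] -9+9=0 >-7 → r--
[1,6] -9+8=-1 >-7 → r--
[1,5] -9+5=-4 >-7 → r--
[1,4] -9+1=-8 <-7 → l++
[2,4] -1+1=0 >-7 → r--
[2,3] -1+0=-1 >-7 → r--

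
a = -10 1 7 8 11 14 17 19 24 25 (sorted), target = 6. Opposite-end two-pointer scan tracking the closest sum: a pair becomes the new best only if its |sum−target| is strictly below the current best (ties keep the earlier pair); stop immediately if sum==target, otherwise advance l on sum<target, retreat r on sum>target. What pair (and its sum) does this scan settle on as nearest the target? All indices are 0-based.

[0,9] -10+25=15 d=9 * → r--
[0,8] -10+24=14 d=8 * → r--
[0,7] -10+19=9 d=3 * → r--
[0,6] -10+17=7 d=1 * → r--
[0,5] -10+14=4 d=2 → l++
[1,5] 1+14=15 d=9 → r--
[1,4] 1+11=12 d=6 → r--
[1,3] 1+8=9 d=3 → r--
[1,2] 1+7=8 d=2 → r--

pair (-10, 17) with sum 7 (|Δ|=1)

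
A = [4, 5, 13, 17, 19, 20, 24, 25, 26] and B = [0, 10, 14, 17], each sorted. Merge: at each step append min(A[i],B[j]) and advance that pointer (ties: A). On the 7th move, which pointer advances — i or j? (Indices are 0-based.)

i

i=0 j=0: A[i]=4>B[j]=0 take 0, j++
i=0 j=1: A[i]=4<=B[j]=10 take 4, i++
i=1 j=1: A[i]=5<=B[j]=10 take 5, i++
i=2 j=1: A[i]=13>B[j]=10 take 10, j++
i=2 j=2: A[i]=13<=B[j]=14 take 13, i++
i=3 j=2: A[i]=17>B[j]=14 take 14, j++
i=3 j=3: A[i]=17<=B[j]=17 take 17, i++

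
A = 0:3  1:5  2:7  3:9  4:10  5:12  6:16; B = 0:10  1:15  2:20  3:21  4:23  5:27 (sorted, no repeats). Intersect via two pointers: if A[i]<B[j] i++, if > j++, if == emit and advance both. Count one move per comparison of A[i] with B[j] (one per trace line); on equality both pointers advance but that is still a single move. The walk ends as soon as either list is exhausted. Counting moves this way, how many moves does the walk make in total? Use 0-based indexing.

[i=0,j=0] 3<10 → i++
[i=1,j=0] 5<10 → i++
[i=2,j=0] 7<10 → i++
[i=3,j=0] 9<10 → i++
[i=4,j=0] 10==10 emit → i++,j++
[i=5,j=1] 12<15 → i++
[i=6,j=1] 16>15 → j++
[i=6,j=2] 16<20 → i++

8 moves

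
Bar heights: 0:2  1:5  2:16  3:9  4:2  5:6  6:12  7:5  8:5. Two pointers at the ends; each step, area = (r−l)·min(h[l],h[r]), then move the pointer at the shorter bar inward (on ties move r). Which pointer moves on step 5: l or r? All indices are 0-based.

l=0 r=8: min(2,5)*8=16 best=16 *, l++
l=1 r=8: min(5,5)*7=35 best=35 *, r--
l=1 r=7: min(5,5)*6=30 best=35, r--
l=1 r=6: min(5,12)*5=25 best=35, l++
l=2 r=6: min(16,12)*4=48 best=48 *, r--

r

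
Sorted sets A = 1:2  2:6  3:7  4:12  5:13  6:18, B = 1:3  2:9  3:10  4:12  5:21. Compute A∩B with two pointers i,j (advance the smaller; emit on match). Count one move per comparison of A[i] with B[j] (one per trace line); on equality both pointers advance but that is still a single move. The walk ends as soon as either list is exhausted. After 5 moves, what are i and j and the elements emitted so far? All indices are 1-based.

i=4, j=3, emitted=[]

[i=1,j=1] 2<3 → i++
[i=2,j=1] 6>3 → j++
[i=2,j=2] 6<9 → i++
[i=3,j=2] 7<9 → i++
[i=4,j=2] 12>9 → j++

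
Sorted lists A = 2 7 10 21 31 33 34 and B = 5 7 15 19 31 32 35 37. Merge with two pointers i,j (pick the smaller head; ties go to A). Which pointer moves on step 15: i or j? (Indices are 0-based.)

[i=0,j=0] A[i]=2<=B[j]=5 take 2 → i++
[i=1,j=0] A[i]=7>B[j]=5 take 5 → j++
[i=1,j=1] A[i]=7<=B[j]=7 take 7 → i++
[i=2,j=1] A[i]=10>B[j]=7 take 7 → j++
[i=2,j=2] A[i]=10<=B[j]=15 take 10 → i++
[i=3,j=2] A[i]=21>B[j]=15 take 15 → j++
[i=3,j=3] A[i]=21>B[j]=19 take 19 → j++
[i=3,j=4] A[i]=21<=B[j]=31 take 21 → i++
[i=4,j=4] A[i]=31<=B[j]=31 take 31 → i++
[i=5,j=4] A[i]=33>B[j]=31 take 31 → j++
[i=5,j=5] A[i]=33>B[j]=32 take 32 → j++
[i=5,j=6] A[i]=33<=B[j]=35 take 33 → i++
[i=6,j=6] A[i]=34<=B[j]=35 take 34 → i++
[i=7,j=6] A done, take B[j]=35 → j++
[i=7,j=7] A done, take B[j]=37 → j++

j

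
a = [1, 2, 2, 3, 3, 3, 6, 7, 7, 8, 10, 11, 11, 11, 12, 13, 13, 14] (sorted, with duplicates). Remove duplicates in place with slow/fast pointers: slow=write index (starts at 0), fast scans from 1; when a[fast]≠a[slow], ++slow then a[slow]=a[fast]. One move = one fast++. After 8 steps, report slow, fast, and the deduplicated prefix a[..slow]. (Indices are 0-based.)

slow=0 fast=1: a[fast]=2≠a[slow]=1 write a[1]=2, slow++,fast++
slow=1 fast=2: a[fast]=2=a[slow] dup, fast++
slow=1 fast=3: a[fast]=3≠a[slow]=2 write a[2]=3, slow++,fast++
slow=2 fast=4: a[fast]=3=a[slow] dup, fast++
slow=2 fast=5: a[fast]=3=a[slow] dup, fast++
slow=2 fast=6: a[fast]=6≠a[slow]=3 write a[3]=6, slow++,fast++
slow=3 fast=7: a[fast]=7≠a[slow]=6 write a[4]=7, slow++,fast++
slow=4 fast=8: a[fast]=7=a[slow] dup, fast++

slow=4, fast=9, prefix=[1, 2, 3, 6, 7]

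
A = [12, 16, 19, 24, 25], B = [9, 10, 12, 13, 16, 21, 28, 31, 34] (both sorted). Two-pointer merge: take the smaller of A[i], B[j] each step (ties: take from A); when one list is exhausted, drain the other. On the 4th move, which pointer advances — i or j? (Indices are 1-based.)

i=1 j=1: A[i]=12>B[j]=9 take 9, j++
i=1 j=2: A[i]=12>B[j]=10 take 10, j++
i=1 j=3: A[i]=12<=B[j]=12 take 12, i++
i=2 j=3: A[i]=16>B[j]=12 take 12, j++

j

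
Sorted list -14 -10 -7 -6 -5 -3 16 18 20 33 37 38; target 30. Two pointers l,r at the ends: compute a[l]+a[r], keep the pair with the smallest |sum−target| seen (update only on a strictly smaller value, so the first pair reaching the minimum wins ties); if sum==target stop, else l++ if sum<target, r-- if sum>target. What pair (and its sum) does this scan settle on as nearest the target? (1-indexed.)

[1,12] -14+38=24 d=6 * → l++
[2,12] -10+38=28 d=2 * → l++
[3,12] -7+38=31 d=1 * → r--
[3,11] -7+37=30 d=0 * → stop

pair (-7, 37) with sum 30 (|Δ|=0)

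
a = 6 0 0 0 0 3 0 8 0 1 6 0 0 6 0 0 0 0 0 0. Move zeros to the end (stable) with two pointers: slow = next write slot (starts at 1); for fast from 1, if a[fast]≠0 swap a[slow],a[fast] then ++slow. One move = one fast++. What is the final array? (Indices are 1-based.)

slow=1 fast=1: a[fast]=6≠0 swap→a[1]=6, slow++,fast++
slow=2 fast=2: a[fast]=0, fast++
slow=2 fast=3: a[fast]=0, fast++
slow=2 fast=4: a[fast]=0, fast++
slow=2 fast=5: a[fast]=0, fast++
slow=2 fast=6: a[fast]=3≠0 swap→a[2]=3, slow++,fast++
slow=3 fast=7: a[fast]=0, fast++
slow=3 fast=8: a[fast]=8≠0 swap→a[3]=8, slow++,fast++
slow=4 fast=9: a[fast]=0, fast++
slow=4 fast=10: a[fast]=1≠0 swap→a[4]=1, slow++,fast++
slow=5 fast=11: a[fast]=6≠0 swap→a[5]=6, slow++,fast++
slow=6 fast=12: a[fast]=0, fast++
slow=6 fast=13: a[fast]=0, fast++
slow=6 fast=14: a[fast]=6≠0 swap→a[6]=6, slow++,fast++
slow=7 fast=15: a[fast]=0, fast++
slow=7 fast=16: a[fast]=0, fast++
slow=7 fast=17: a[fast]=0, fast++
slow=7 fast=18: a[fast]=0, fast++
slow=7 fast=19: a[fast]=0, fast++
slow=7 fast=20: a[fast]=0, fast++

[6, 3, 8, 1, 6, 6, 0, 0, 0, 0, 0, 0, 0, 0, 0, 0, 0, 0, 0, 0]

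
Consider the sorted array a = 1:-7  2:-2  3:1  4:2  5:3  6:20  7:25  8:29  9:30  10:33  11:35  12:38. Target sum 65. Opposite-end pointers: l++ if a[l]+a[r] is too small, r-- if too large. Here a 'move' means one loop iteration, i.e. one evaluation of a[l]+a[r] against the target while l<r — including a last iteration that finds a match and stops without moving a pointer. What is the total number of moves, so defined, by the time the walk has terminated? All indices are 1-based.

10 moves

l=1 r=12: -7+38=31 <65, l++
l=2 r=12: -2+38=36 <65, l++
l=3 r=12: 1+38=39 <65, l++
l=4 r=12: 2+38=40 <65, l++
l=5 r=12: 3+38=41 <65, l++
l=6 r=12: 20+38=58 <65, l++
l=7 r=12: 25+38=63 <65, l++
l=8 r=12: 29+38=67 >65, r--
l=8 r=11: 29+35=64 <65, l++
l=9 r=11: 30+35=65, found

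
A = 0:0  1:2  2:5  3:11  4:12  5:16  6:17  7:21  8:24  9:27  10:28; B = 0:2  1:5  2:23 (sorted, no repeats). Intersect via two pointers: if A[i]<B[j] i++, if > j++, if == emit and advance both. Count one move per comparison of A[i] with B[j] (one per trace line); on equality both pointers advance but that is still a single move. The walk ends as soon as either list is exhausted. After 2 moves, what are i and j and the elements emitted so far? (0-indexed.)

i=2, j=1, emitted=[2]

i=0 j=0: 0<2, i++
i=1 j=0: 2==2 emit, i++,j++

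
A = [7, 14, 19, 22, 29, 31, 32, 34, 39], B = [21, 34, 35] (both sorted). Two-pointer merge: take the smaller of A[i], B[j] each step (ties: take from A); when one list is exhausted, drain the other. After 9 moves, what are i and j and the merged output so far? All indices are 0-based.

[i=0,j=0] A[i]=7<=B[j]=21 take 7 → i++
[i=1,j=0] A[i]=14<=B[j]=21 take 14 → i++
[i=2,j=0] A[i]=19<=B[j]=21 take 19 → i++
[i=3,j=0] A[i]=22>B[j]=21 take 21 → j++
[i=3,j=1] A[i]=22<=B[j]=34 take 22 → i++
[i=4,j=1] A[i]=29<=B[j]=34 take 29 → i++
[i=5,j=1] A[i]=31<=B[j]=34 take 31 → i++
[i=6,j=1] A[i]=32<=B[j]=34 take 32 → i++
[i=7,j=1] A[i]=34<=B[j]=34 take 34 → i++

i=8, j=1, merged so far=[7, 14, 19, 21, 22, 29, 31, 32, 34]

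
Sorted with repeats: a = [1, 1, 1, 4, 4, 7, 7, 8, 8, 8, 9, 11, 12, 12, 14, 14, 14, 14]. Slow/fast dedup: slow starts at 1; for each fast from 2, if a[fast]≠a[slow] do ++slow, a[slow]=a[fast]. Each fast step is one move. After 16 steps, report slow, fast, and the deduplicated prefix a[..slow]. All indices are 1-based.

slow=8, fast=18, prefix=[1, 4, 7, 8, 9, 11, 12, 14]

slow=1 fast=2: a[fast]=1=a[slow] dup, fast++
slow=1 fast=3: a[fast]=1=a[slow] dup, fast++
slow=1 fast=4: a[fast]=4≠a[slow]=1 write a[2]=4, slow++,fast++
slow=2 fast=5: a[fast]=4=a[slow] dup, fast++
slow=2 fast=6: a[fast]=7≠a[slow]=4 write a[3]=7, slow++,fast++
slow=3 fast=7: a[fast]=7=a[slow] dup, fast++
slow=3 fast=8: a[fast]=8≠a[slow]=7 write a[4]=8, slow++,fast++
slow=4 fast=9: a[fast]=8=a[slow] dup, fast++
slow=4 fast=10: a[fast]=8=a[slow] dup, fast++
slow=4 fast=11: a[fast]=9≠a[slow]=8 write a[5]=9, slow++,fast++
slow=5 fast=12: a[fast]=11≠a[slow]=9 write a[6]=11, slow++,fast++
slow=6 fast=13: a[fast]=12≠a[slow]=11 write a[7]=12, slow++,fast++
slow=7 fast=14: a[fast]=12=a[slow] dup, fast++
slow=7 fast=15: a[fast]=14≠a[slow]=12 write a[8]=14, slow++,fast++
slow=8 fast=16: a[fast]=14=a[slow] dup, fast++
slow=8 fast=17: a[fast]=14=a[slow] dup, fast++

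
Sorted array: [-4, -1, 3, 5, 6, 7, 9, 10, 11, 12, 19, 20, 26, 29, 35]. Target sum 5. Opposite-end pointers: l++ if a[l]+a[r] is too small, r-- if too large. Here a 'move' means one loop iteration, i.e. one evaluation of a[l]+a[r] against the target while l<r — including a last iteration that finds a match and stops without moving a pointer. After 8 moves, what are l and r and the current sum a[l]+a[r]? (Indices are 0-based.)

l=0, r=6, sum=5

l=0 r=14: -4+35=31 >5, r--
l=0 r=13: -4+29=25 >5, r--
l=0 r=12: -4+26=22 >5, r--
l=0 r=11: -4+20=16 >5, r--
l=0 r=10: -4+19=15 >5, r--
l=0 r=9: -4+12=8 >5, r--
l=0 r=8: -4+11=7 >5, r--
l=0 r=7: -4+10=6 >5, r--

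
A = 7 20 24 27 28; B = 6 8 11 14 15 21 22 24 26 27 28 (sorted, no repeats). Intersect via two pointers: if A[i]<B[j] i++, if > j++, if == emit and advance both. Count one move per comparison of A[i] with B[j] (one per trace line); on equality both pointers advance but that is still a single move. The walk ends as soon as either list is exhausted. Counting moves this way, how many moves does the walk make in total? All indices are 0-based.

13 moves

i=0 j=0: 7>6, j++
i=0 j=1: 7<8, i++
i=1 j=1: 20>8, j++
i=1 j=2: 20>11, j++
i=1 j=3: 20>14, j++
i=1 j=4: 20>15, j++
i=1 j=5: 20<21, i++
i=2 j=5: 24>21, j++
i=2 j=6: 24>22, j++
i=2 j=7: 24==24 emit, i++,j++
i=3 j=8: 27>26, j++
i=3 j=9: 27==27 emit, i++,j++
i=4 j=10: 28==28 emit, i++,j++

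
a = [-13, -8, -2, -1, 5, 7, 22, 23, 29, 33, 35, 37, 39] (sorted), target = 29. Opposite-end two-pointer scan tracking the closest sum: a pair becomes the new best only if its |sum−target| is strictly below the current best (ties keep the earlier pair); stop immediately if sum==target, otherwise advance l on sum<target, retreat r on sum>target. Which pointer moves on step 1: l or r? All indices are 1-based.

l

l=1 r=13: -13+39=26 d=3 *, l++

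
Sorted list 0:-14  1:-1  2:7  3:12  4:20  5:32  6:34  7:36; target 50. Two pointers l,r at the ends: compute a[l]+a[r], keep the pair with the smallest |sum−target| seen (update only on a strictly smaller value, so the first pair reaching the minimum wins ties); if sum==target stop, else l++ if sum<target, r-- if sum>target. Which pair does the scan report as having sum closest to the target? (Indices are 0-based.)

l=0 r=7: -14+36=22 d=28 *, l++
l=1 r=7: -1+36=35 d=15 *, l++
l=2 r=7: 7+36=43 d=7 *, l++
l=3 r=7: 12+36=48 d=2 *, l++
l=4 r=7: 20+36=56 d=6, r--
l=4 r=6: 20+34=54 d=4, r--
l=4 r=5: 20+32=52 d=2, r--

pair (12, 36) with sum 48 (|Δ|=2)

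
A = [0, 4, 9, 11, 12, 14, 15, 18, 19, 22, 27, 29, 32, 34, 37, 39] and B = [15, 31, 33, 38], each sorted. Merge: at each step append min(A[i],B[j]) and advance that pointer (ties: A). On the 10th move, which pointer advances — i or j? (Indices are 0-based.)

i=0 j=0: A[i]=0<=B[j]=15 take 0, i++
i=1 j=0: A[i]=4<=B[j]=15 take 4, i++
i=2 j=0: A[i]=9<=B[j]=15 take 9, i++
i=3 j=0: A[i]=11<=B[j]=15 take 11, i++
i=4 j=0: A[i]=12<=B[j]=15 take 12, i++
i=5 j=0: A[i]=14<=B[j]=15 take 14, i++
i=6 j=0: A[i]=15<=B[j]=15 take 15, i++
i=7 j=0: A[i]=18>B[j]=15 take 15, j++
i=7 j=1: A[i]=18<=B[j]=31 take 18, i++
i=8 j=1: A[i]=19<=B[j]=31 take 19, i++

i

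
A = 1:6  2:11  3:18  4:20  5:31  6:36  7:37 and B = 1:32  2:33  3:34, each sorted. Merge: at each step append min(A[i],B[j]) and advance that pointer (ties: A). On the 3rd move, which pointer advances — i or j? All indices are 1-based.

i

[i=1,j=1] A[i]=6<=B[j]=32 take 6 → i++
[i=2,j=1] A[i]=11<=B[j]=32 take 11 → i++
[i=3,j=1] A[i]=18<=B[j]=32 take 18 → i++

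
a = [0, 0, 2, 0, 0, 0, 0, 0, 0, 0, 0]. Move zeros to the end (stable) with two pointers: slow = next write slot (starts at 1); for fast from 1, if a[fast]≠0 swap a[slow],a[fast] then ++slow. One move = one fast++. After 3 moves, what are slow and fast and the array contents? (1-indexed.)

slow=1 fast=1: a[fast]=0, fast++
slow=1 fast=2: a[fast]=0, fast++
slow=1 fast=3: a[fast]=2≠0 swap→a[1]=2, slow++,fast++

slow=2, fast=4, a=[2, 0, 0, 0, 0, 0, 0, 0, 0, 0, 0]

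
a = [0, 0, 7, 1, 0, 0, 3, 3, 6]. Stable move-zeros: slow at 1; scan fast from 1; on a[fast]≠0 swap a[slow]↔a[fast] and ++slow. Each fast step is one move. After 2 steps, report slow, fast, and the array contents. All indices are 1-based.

slow=1 fast=1: a[fast]=0, fast++
slow=1 fast=2: a[fast]=0, fast++

slow=1, fast=3, a=[0, 0, 7, 1, 0, 0, 3, 3, 6]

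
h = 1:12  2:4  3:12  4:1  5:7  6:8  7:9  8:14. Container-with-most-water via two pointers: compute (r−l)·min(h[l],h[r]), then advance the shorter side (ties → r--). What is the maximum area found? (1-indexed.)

max area = 84

l=1 r=8: min(12,14)*7=84 best=84 *, l++
l=2 r=8: min(4,14)*6=24 best=84, l++
l=3 r=8: min(12,14)*5=60 best=84, l++
l=4 r=8: min(1,14)*4=4 best=84, l++
l=5 r=8: min(7,14)*3=21 best=84, l++
l=6 r=8: min(8,14)*2=16 best=84, l++
l=7 r=8: min(9,14)*1=9 best=84, l++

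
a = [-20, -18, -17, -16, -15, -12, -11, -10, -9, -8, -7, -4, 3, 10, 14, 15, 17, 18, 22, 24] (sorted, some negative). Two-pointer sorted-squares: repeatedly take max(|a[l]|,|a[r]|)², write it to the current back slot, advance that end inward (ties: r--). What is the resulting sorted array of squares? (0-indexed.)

[9, 16, 49, 64, 81, 100, 100, 121, 144, 196, 225, 225, 256, 289, 289, 324, 324, 400, 484, 576]

[0,19] |-20|<=|24| out[19]=576 → r--
[0,18] |-20|<=|22| out[18]=484 → r--
[0,17] |-20|>|18| out[17]=400 → l++
[1,17] |-18|<=|18| out[16]=324 → r--
[1,16] |-18|>|17| out[15]=324 → l++
[2,16] |-17|<=|17| out[14]=289 → r--
[2,15] |-17|>|15| out[13]=289 → l++
[3,15] |-16|>|15| out[12]=256 → l++
[4,15] |-15|<=|15| out[11]=225 → r--
[4,14] |-15|>|14| out[10]=225 → l++
[5,14] |-12|<=|14| out[9]=196 → r--
[5,13] |-12|>|10| out[8]=144 → l++
[6,13] |-11|>|10| out[7]=121 → l++
[7,13] |-10|<=|10| out[6]=100 → r--
[7,12] |-10|>|3| out[5]=100 → l++
[8,12] |-9|>|3| out[4]=81 → l++
[9,12] |-8|>|3| out[3]=64 → l++
[10,12] |-7|>|3| out[2]=49 → l++
[11,12] |-4|>|3| out[1]=16 → l++
[12,12] |3|<=|3| out[0]=9 → r--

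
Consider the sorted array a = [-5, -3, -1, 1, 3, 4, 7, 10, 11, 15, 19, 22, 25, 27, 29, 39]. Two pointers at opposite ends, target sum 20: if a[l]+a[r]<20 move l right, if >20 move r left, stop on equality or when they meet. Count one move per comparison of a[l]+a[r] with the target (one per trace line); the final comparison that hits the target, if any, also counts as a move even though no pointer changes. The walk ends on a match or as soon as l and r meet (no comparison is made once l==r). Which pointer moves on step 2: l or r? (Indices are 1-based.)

r

[1,16] -5+39=34 >20 → r--
[1,15] -5+29=24 >20 → r--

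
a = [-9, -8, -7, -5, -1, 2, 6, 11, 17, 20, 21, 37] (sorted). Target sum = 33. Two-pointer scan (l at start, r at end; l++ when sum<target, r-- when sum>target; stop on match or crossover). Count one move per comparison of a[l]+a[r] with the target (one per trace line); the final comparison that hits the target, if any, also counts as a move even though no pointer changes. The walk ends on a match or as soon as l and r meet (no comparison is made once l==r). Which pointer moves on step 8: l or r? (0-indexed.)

l

[0,11] -9+37=28 <33 → l++
[1,11] -8+37=29 <33 → l++
[2,11] -7+37=30 <33 → l++
[3,11] -5+37=32 <33 → l++
[4,11] -1+37=36 >33 → r--
[4,10] -1+21=20 <33 → l++
[5,10] 2+21=23 <33 → l++
[6,10] 6+21=27 <33 → l++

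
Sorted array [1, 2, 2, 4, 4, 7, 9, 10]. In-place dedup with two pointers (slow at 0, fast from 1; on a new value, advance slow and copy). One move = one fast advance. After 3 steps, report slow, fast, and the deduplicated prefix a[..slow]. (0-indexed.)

(s=0,f=1) a[fast]=2≠a[slow]=1 write a[1]=2 → slow++,fast++
(s=1,f=2) a[fast]=2=a[slow] dup → fast++
(s=1,f=3) a[fast]=4≠a[slow]=2 write a[2]=4 → slow++,fast++

slow=2, fast=4, prefix=[1, 2, 4]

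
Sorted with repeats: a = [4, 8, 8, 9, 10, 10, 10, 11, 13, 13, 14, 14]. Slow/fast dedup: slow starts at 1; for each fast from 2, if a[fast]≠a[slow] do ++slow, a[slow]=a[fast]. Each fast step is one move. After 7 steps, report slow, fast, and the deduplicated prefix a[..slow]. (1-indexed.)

(s=1,f=2) a[fast]=8≠a[slow]=4 write a[2]=8 → slow++,fast++
(s=2,f=3) a[fast]=8=a[slow] dup → fast++
(s=2,f=4) a[fast]=9≠a[slow]=8 write a[3]=9 → slow++,fast++
(s=3,f=5) a[fast]=10≠a[slow]=9 write a[4]=10 → slow++,fast++
(s=4,f=6) a[fast]=10=a[slow] dup → fast++
(s=4,f=7) a[fast]=10=a[slow] dup → fast++
(s=4,f=8) a[fast]=11≠a[slow]=10 write a[5]=11 → slow++,fast++

slow=5, fast=9, prefix=[4, 8, 9, 10, 11]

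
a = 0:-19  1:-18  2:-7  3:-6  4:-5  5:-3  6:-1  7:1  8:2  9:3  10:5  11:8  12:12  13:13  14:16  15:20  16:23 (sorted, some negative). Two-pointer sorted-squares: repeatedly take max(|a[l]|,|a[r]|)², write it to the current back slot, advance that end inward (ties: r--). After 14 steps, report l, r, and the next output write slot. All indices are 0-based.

l=6, r=8, next write slot=2

[0,16] |-19|<=|23| out[16]=529 → r--
[0,15] |-19|<=|20| out[15]=400 → r--
[0,14] |-19|>|16| out[14]=361 → l++
[1,14] |-18|>|16| out[13]=324 → l++
[2,14] |-7|<=|16| out[12]=256 → r--
[2,13] |-7|<=|13| out[11]=169 → r--
[2,12] |-7|<=|12| out[10]=144 → r--
[2,11] |-7|<=|8| out[9]=64 → r--
[2,10] |-7|>|5| out[8]=49 → l++
[3,10] |-6|>|5| out[7]=36 → l++
[4,10] |-5|<=|5| out[6]=25 → r--
[4,9] |-5|>|3| out[5]=25 → l++
[5,9] |-3|<=|3| out[4]=9 → r--
[5,8] |-3|>|2| out[3]=9 → l++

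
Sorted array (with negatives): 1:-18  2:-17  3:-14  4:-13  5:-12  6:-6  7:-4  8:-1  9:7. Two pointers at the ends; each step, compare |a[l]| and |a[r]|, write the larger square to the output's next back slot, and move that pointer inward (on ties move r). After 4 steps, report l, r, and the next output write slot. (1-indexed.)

l=5, r=9, next write slot=5

l=1 r=9: |-18|>|7| out[9]=324, l++
l=2 r=9: |-17|>|7| out[8]=289, l++
l=3 r=9: |-14|>|7| out[7]=196, l++
l=4 r=9: |-13|>|7| out[6]=169, l++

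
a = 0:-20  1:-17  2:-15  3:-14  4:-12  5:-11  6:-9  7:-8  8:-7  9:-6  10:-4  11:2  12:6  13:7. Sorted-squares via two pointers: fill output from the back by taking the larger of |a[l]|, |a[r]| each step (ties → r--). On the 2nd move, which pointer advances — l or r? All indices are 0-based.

l

l=0 r=13: |-20|>|7| out[13]=400, l++
l=1 r=13: |-17|>|7| out[12]=289, l++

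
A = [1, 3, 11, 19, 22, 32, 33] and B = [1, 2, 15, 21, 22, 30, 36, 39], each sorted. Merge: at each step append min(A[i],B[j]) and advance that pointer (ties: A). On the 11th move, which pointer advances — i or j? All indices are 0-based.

j

i=0 j=0: A[i]=1<=B[j]=1 take 1, i++
i=1 j=0: A[i]=3>B[j]=1 take 1, j++
i=1 j=1: A[i]=3>B[j]=2 take 2, j++
i=1 j=2: A[i]=3<=B[j]=15 take 3, i++
i=2 j=2: A[i]=11<=B[j]=15 take 11, i++
i=3 j=2: A[i]=19>B[j]=15 take 15, j++
i=3 j=3: A[i]=19<=B[j]=21 take 19, i++
i=4 j=3: A[i]=22>B[j]=21 take 21, j++
i=4 j=4: A[i]=22<=B[j]=22 take 22, i++
i=5 j=4: A[i]=32>B[j]=22 take 22, j++
i=5 j=5: A[i]=32>B[j]=30 take 30, j++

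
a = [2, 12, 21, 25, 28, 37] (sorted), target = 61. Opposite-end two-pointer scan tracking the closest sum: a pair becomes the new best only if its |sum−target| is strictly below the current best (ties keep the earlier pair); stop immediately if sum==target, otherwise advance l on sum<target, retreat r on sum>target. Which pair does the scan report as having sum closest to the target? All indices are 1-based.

l=1 r=6: 2+37=39 d=22 *, l++
l=2 r=6: 12+37=49 d=12 *, l++
l=3 r=6: 21+37=58 d=3 *, l++
l=4 r=6: 25+37=62 d=1 *, r--
l=4 r=5: 25+28=53 d=8, l++

pair (25, 37) with sum 62 (|Δ|=1)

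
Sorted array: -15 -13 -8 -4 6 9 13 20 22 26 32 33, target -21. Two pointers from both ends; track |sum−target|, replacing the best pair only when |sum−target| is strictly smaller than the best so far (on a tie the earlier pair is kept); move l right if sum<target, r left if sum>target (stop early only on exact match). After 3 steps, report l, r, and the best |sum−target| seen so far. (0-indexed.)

l=0, r=8, best |Δ|=32

l=0 r=11: -15+33=18 d=39 *, r--
l=0 r=10: -15+32=17 d=38 *, r--
l=0 r=9: -15+26=11 d=32 *, r--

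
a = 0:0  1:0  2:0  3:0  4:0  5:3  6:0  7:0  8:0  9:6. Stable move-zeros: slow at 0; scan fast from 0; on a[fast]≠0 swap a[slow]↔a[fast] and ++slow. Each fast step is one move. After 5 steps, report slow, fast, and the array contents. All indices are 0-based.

slow=0, fast=5, a=[0, 0, 0, 0, 0, 3, 0, 0, 0, 6]

(s=0,f=0) a[fast]=0 → fast++
(s=0,f=1) a[fast]=0 → fast++
(s=0,f=2) a[fast]=0 → fast++
(s=0,f=3) a[fast]=0 → fast++
(s=0,f=4) a[fast]=0 → fast++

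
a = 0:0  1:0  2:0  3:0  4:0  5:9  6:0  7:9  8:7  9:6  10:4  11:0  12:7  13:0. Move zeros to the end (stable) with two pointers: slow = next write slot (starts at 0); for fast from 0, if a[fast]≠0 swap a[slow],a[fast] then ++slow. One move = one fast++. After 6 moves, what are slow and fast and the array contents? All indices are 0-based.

slow=0 fast=0: a[fast]=0, fast++
slow=0 fast=1: a[fast]=0, fast++
slow=0 fast=2: a[fast]=0, fast++
slow=0 fast=3: a[fast]=0, fast++
slow=0 fast=4: a[fast]=0, fast++
slow=0 fast=5: a[fast]=9≠0 swap→a[0]=9, slow++,fast++

slow=1, fast=6, a=[9, 0, 0, 0, 0, 0, 0, 9, 7, 6, 4, 0, 7, 0]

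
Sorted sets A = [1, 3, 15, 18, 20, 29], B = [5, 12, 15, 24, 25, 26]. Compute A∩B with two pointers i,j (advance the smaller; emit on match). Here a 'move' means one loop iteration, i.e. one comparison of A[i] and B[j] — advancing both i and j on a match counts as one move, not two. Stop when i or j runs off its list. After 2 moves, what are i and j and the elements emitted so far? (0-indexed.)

i=2, j=0, emitted=[]

i=0 j=0: 1<5, i++
i=1 j=0: 3<5, i++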